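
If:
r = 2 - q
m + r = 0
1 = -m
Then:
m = -1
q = 1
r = 1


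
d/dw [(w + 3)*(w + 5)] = 2*w + 8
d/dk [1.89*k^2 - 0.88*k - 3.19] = 3.78*k - 0.88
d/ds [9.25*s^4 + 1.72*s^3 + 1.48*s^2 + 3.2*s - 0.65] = 37.0*s^3 + 5.16*s^2 + 2.96*s + 3.2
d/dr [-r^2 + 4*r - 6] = 4 - 2*r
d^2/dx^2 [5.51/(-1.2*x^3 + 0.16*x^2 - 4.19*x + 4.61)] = ((39.672*x - 1.7632)*(1.2*x^3 - 0.16*x^2 + 4.19*x - 4.61) - 5.51*(3.6*x^2 - 0.32*x + 4.19)*(7.2*x^2 - 0.64*x + 8.38))/(1.2*x^3 - 0.16*x^2 + 4.19*x - 4.61)^3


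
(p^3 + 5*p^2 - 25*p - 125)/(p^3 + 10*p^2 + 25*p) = (p - 5)/p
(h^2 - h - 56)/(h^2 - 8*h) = (h + 7)/h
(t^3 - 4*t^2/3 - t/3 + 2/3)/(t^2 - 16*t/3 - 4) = (t^2 - 2*t + 1)/(t - 6)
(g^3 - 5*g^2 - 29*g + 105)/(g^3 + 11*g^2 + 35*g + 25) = (g^2 - 10*g + 21)/(g^2 + 6*g + 5)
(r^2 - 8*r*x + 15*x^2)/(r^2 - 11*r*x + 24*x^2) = (-r + 5*x)/(-r + 8*x)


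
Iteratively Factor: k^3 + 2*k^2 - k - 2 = (k + 1)*(k^2 + k - 2) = (k + 1)*(k + 2)*(k - 1)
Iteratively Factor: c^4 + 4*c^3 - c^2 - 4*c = (c - 1)*(c^3 + 5*c^2 + 4*c) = c*(c - 1)*(c^2 + 5*c + 4) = c*(c - 1)*(c + 4)*(c + 1)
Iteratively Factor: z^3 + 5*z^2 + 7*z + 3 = (z + 1)*(z^2 + 4*z + 3) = (z + 1)*(z + 3)*(z + 1)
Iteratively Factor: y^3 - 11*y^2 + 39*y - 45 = (y - 3)*(y^2 - 8*y + 15) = (y - 5)*(y - 3)*(y - 3)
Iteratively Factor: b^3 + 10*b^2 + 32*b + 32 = (b + 2)*(b^2 + 8*b + 16) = (b + 2)*(b + 4)*(b + 4)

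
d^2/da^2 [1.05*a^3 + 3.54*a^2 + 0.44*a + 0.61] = 6.3*a + 7.08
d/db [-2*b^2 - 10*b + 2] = -4*b - 10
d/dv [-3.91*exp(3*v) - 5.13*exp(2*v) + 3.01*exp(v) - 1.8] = (-11.73*exp(2*v) - 10.26*exp(v) + 3.01)*exp(v)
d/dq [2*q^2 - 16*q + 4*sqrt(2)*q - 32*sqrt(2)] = 4*q - 16 + 4*sqrt(2)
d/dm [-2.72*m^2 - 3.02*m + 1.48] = -5.44*m - 3.02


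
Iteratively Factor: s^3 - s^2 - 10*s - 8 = (s - 4)*(s^2 + 3*s + 2) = (s - 4)*(s + 1)*(s + 2)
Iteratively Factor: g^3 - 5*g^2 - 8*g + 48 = (g + 3)*(g^2 - 8*g + 16) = (g - 4)*(g + 3)*(g - 4)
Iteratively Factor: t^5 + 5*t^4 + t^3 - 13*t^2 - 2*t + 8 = (t - 1)*(t^4 + 6*t^3 + 7*t^2 - 6*t - 8) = (t - 1)*(t + 2)*(t^3 + 4*t^2 - t - 4) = (t - 1)^2*(t + 2)*(t^2 + 5*t + 4) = (t - 1)^2*(t + 1)*(t + 2)*(t + 4)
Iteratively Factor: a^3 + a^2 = (a + 1)*(a^2) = a*(a + 1)*(a)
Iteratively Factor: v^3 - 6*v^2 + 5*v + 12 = (v + 1)*(v^2 - 7*v + 12) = (v - 4)*(v + 1)*(v - 3)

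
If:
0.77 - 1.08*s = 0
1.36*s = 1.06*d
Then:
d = 0.91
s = 0.71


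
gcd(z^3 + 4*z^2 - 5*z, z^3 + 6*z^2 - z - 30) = z + 5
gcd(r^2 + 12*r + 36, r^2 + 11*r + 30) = r + 6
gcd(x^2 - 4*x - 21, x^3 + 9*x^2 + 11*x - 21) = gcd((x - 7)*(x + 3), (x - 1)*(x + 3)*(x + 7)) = x + 3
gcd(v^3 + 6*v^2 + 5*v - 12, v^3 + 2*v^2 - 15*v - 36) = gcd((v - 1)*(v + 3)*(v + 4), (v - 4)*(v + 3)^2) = v + 3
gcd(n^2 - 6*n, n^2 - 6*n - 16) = 1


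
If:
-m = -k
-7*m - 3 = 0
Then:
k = -3/7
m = -3/7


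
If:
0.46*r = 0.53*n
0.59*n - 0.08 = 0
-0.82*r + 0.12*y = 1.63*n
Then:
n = 0.14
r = 0.16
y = 2.91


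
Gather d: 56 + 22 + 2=80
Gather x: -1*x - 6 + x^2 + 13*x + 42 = x^2 + 12*x + 36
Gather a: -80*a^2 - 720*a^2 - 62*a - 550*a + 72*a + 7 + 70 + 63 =-800*a^2 - 540*a + 140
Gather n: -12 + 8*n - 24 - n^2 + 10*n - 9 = -n^2 + 18*n - 45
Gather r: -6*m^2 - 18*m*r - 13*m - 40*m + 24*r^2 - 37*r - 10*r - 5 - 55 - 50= -6*m^2 - 53*m + 24*r^2 + r*(-18*m - 47) - 110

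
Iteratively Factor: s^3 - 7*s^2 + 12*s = (s - 3)*(s^2 - 4*s) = (s - 4)*(s - 3)*(s)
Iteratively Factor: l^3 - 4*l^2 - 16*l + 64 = (l + 4)*(l^2 - 8*l + 16) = (l - 4)*(l + 4)*(l - 4)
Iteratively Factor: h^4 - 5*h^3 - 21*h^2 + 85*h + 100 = (h - 5)*(h^3 - 21*h - 20) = (h - 5)*(h + 4)*(h^2 - 4*h - 5) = (h - 5)*(h + 1)*(h + 4)*(h - 5)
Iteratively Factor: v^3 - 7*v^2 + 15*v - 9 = (v - 3)*(v^2 - 4*v + 3) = (v - 3)*(v - 1)*(v - 3)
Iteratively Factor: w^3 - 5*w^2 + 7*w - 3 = (w - 1)*(w^2 - 4*w + 3) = (w - 3)*(w - 1)*(w - 1)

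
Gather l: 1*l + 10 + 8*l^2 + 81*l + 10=8*l^2 + 82*l + 20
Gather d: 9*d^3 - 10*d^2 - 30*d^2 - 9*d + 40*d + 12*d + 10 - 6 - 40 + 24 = 9*d^3 - 40*d^2 + 43*d - 12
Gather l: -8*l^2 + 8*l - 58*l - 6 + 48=-8*l^2 - 50*l + 42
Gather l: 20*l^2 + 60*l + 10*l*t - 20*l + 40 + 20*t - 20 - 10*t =20*l^2 + l*(10*t + 40) + 10*t + 20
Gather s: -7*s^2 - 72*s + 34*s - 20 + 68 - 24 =-7*s^2 - 38*s + 24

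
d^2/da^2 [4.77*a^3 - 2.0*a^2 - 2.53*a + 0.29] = 28.62*a - 4.0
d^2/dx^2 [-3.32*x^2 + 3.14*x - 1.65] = -6.64000000000000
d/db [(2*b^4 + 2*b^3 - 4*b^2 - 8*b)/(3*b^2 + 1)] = 2*(6*b^5 + 3*b^4 + 4*b^3 + 15*b^2 - 4*b - 4)/(9*b^4 + 6*b^2 + 1)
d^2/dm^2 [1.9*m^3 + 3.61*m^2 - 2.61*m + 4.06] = 11.4*m + 7.22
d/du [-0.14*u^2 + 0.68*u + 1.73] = 0.68 - 0.28*u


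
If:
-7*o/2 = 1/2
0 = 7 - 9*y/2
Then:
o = -1/7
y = 14/9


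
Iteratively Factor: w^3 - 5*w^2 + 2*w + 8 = (w + 1)*(w^2 - 6*w + 8) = (w - 2)*(w + 1)*(w - 4)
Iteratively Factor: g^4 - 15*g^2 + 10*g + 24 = (g + 1)*(g^3 - g^2 - 14*g + 24) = (g + 1)*(g + 4)*(g^2 - 5*g + 6) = (g - 2)*(g + 1)*(g + 4)*(g - 3)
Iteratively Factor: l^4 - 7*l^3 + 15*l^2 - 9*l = (l - 1)*(l^3 - 6*l^2 + 9*l) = (l - 3)*(l - 1)*(l^2 - 3*l) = l*(l - 3)*(l - 1)*(l - 3)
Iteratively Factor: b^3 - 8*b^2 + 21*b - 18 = (b - 2)*(b^2 - 6*b + 9) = (b - 3)*(b - 2)*(b - 3)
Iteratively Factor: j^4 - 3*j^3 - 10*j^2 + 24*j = (j - 2)*(j^3 - j^2 - 12*j) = j*(j - 2)*(j^2 - j - 12) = j*(j - 4)*(j - 2)*(j + 3)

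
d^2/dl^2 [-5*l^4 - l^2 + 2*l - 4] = -60*l^2 - 2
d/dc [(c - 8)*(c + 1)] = 2*c - 7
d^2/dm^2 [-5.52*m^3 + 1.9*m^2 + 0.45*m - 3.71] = 3.8 - 33.12*m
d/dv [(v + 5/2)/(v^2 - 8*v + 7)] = (v^2 - 8*v - (v - 4)*(2*v + 5) + 7)/(v^2 - 8*v + 7)^2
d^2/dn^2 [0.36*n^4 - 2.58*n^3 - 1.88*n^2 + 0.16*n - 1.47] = 4.32*n^2 - 15.48*n - 3.76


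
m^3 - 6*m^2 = m^2*(m - 6)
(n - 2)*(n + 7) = n^2 + 5*n - 14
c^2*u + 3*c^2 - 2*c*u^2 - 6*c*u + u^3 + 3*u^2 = (-c + u)^2*(u + 3)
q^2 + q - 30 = (q - 5)*(q + 6)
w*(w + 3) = w^2 + 3*w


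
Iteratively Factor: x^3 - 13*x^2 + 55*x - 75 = (x - 5)*(x^2 - 8*x + 15) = (x - 5)^2*(x - 3)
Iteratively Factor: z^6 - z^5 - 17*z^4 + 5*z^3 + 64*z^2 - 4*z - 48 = (z + 3)*(z^5 - 4*z^4 - 5*z^3 + 20*z^2 + 4*z - 16) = (z - 1)*(z + 3)*(z^4 - 3*z^3 - 8*z^2 + 12*z + 16) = (z - 4)*(z - 1)*(z + 3)*(z^3 + z^2 - 4*z - 4) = (z - 4)*(z - 1)*(z + 1)*(z + 3)*(z^2 - 4) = (z - 4)*(z - 2)*(z - 1)*(z + 1)*(z + 3)*(z + 2)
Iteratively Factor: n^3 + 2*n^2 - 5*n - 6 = (n - 2)*(n^2 + 4*n + 3) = (n - 2)*(n + 3)*(n + 1)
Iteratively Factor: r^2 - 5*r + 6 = (r - 3)*(r - 2)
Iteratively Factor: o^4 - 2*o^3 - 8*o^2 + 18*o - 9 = (o - 1)*(o^3 - o^2 - 9*o + 9) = (o - 1)*(o + 3)*(o^2 - 4*o + 3) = (o - 1)^2*(o + 3)*(o - 3)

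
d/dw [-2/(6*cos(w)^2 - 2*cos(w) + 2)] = (1 - 6*cos(w))*sin(w)/(3*sin(w)^2 + cos(w) - 4)^2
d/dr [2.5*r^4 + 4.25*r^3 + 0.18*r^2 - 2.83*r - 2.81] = 10.0*r^3 + 12.75*r^2 + 0.36*r - 2.83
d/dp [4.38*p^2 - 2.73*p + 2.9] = 8.76*p - 2.73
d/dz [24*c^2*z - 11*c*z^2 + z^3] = 24*c^2 - 22*c*z + 3*z^2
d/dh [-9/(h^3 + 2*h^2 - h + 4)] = 9*(3*h^2 + 4*h - 1)/(h^3 + 2*h^2 - h + 4)^2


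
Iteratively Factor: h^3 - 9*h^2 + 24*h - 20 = (h - 2)*(h^2 - 7*h + 10) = (h - 5)*(h - 2)*(h - 2)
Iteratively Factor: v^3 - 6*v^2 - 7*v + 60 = (v - 5)*(v^2 - v - 12) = (v - 5)*(v + 3)*(v - 4)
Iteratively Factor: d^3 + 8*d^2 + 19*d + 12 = (d + 1)*(d^2 + 7*d + 12) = (d + 1)*(d + 3)*(d + 4)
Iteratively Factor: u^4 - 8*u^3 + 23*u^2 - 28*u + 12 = (u - 2)*(u^3 - 6*u^2 + 11*u - 6) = (u - 2)*(u - 1)*(u^2 - 5*u + 6) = (u - 2)^2*(u - 1)*(u - 3)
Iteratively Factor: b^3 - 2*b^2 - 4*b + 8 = (b + 2)*(b^2 - 4*b + 4) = (b - 2)*(b + 2)*(b - 2)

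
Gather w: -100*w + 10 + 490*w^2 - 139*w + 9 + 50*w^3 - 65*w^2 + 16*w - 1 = 50*w^3 + 425*w^2 - 223*w + 18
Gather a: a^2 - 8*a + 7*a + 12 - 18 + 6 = a^2 - a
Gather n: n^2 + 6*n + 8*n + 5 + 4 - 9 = n^2 + 14*n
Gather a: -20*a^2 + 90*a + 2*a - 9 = -20*a^2 + 92*a - 9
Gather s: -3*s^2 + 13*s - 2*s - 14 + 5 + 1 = -3*s^2 + 11*s - 8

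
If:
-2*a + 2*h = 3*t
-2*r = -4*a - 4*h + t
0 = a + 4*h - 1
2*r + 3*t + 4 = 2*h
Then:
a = -29/11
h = 10/11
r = -51/11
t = 26/11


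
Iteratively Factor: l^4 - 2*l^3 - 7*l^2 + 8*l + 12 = (l - 3)*(l^3 + l^2 - 4*l - 4) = (l - 3)*(l - 2)*(l^2 + 3*l + 2) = (l - 3)*(l - 2)*(l + 2)*(l + 1)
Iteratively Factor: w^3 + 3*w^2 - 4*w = (w)*(w^2 + 3*w - 4) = w*(w - 1)*(w + 4)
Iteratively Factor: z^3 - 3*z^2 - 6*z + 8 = (z - 1)*(z^2 - 2*z - 8) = (z - 1)*(z + 2)*(z - 4)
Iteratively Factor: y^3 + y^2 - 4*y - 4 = (y + 2)*(y^2 - y - 2) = (y - 2)*(y + 2)*(y + 1)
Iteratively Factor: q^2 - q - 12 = (q + 3)*(q - 4)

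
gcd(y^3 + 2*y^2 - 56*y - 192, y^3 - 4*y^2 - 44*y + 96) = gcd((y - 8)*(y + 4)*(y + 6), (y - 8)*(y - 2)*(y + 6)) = y^2 - 2*y - 48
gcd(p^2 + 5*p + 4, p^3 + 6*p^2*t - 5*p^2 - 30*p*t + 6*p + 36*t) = 1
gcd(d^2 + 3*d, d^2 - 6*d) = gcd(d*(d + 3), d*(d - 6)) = d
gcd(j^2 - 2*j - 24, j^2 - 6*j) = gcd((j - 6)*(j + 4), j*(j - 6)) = j - 6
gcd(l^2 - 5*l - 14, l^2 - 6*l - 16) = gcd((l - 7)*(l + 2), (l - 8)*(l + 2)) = l + 2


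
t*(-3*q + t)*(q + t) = -3*q^2*t - 2*q*t^2 + t^3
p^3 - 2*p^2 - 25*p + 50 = (p - 5)*(p - 2)*(p + 5)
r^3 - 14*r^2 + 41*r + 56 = (r - 8)*(r - 7)*(r + 1)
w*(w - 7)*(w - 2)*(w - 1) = w^4 - 10*w^3 + 23*w^2 - 14*w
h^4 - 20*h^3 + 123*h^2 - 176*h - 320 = (h - 8)^2*(h - 5)*(h + 1)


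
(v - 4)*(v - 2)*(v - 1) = v^3 - 7*v^2 + 14*v - 8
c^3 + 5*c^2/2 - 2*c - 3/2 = (c - 1)*(c + 1/2)*(c + 3)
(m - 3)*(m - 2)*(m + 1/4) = m^3 - 19*m^2/4 + 19*m/4 + 3/2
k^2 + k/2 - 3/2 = (k - 1)*(k + 3/2)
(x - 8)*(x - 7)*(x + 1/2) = x^3 - 29*x^2/2 + 97*x/2 + 28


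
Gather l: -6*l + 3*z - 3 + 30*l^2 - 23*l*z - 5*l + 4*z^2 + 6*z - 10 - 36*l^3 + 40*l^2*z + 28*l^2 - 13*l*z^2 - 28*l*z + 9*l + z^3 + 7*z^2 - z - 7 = -36*l^3 + l^2*(40*z + 58) + l*(-13*z^2 - 51*z - 2) + z^3 + 11*z^2 + 8*z - 20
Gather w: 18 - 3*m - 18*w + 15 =-3*m - 18*w + 33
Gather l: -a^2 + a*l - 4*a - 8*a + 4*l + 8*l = -a^2 - 12*a + l*(a + 12)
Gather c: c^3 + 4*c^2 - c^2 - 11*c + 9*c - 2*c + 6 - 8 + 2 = c^3 + 3*c^2 - 4*c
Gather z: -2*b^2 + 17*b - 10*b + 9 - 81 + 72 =-2*b^2 + 7*b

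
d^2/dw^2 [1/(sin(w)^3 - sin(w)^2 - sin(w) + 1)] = (-7*sin(w) + 9*cos(w)^2 - 13)/((sin(w) - 1)*cos(w)^4)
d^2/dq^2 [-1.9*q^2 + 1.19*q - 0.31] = -3.80000000000000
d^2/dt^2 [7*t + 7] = 0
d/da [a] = 1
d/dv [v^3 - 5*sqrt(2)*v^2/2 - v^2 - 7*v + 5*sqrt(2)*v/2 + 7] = 3*v^2 - 5*sqrt(2)*v - 2*v - 7 + 5*sqrt(2)/2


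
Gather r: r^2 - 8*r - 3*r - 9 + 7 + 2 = r^2 - 11*r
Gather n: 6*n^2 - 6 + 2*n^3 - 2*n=2*n^3 + 6*n^2 - 2*n - 6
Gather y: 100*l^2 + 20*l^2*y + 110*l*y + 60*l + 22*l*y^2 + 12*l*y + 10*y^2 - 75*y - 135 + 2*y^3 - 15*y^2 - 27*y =100*l^2 + 60*l + 2*y^3 + y^2*(22*l - 5) + y*(20*l^2 + 122*l - 102) - 135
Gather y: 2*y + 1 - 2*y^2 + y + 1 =-2*y^2 + 3*y + 2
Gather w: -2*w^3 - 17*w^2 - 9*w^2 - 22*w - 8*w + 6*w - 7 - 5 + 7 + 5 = -2*w^3 - 26*w^2 - 24*w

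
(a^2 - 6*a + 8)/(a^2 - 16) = (a - 2)/(a + 4)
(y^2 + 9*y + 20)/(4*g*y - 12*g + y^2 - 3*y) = (y^2 + 9*y + 20)/(4*g*y - 12*g + y^2 - 3*y)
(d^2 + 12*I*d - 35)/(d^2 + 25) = (d + 7*I)/(d - 5*I)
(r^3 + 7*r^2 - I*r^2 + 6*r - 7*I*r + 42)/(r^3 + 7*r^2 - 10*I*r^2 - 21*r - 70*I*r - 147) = (r + 2*I)/(r - 7*I)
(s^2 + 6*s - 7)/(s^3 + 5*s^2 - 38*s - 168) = (s - 1)/(s^2 - 2*s - 24)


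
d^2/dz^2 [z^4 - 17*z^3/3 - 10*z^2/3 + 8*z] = 12*z^2 - 34*z - 20/3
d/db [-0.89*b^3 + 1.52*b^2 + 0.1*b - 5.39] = -2.67*b^2 + 3.04*b + 0.1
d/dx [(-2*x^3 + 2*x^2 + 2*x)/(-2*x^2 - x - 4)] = 2*(2*x^4 + 2*x^3 + 13*x^2 - 8*x - 4)/(4*x^4 + 4*x^3 + 17*x^2 + 8*x + 16)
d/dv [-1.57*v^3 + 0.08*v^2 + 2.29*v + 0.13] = -4.71*v^2 + 0.16*v + 2.29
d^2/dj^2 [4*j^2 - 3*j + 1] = 8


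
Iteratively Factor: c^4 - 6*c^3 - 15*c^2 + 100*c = (c - 5)*(c^3 - c^2 - 20*c) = c*(c - 5)*(c^2 - c - 20) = c*(c - 5)*(c + 4)*(c - 5)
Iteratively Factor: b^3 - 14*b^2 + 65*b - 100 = (b - 5)*(b^2 - 9*b + 20) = (b - 5)^2*(b - 4)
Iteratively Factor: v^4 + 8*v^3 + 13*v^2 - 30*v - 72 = (v + 3)*(v^3 + 5*v^2 - 2*v - 24) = (v - 2)*(v + 3)*(v^2 + 7*v + 12) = (v - 2)*(v + 3)^2*(v + 4)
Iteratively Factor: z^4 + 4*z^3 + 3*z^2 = (z)*(z^3 + 4*z^2 + 3*z) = z^2*(z^2 + 4*z + 3) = z^2*(z + 3)*(z + 1)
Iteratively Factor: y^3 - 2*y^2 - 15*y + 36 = (y + 4)*(y^2 - 6*y + 9) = (y - 3)*(y + 4)*(y - 3)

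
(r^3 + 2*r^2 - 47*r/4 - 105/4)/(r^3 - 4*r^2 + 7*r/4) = (2*r^2 + 11*r + 15)/(r*(2*r - 1))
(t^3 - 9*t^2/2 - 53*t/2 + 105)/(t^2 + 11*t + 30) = (t^2 - 19*t/2 + 21)/(t + 6)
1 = 1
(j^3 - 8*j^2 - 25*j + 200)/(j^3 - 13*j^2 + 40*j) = (j + 5)/j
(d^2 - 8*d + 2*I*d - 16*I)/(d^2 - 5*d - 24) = (d + 2*I)/(d + 3)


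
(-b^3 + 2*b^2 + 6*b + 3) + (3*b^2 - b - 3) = -b^3 + 5*b^2 + 5*b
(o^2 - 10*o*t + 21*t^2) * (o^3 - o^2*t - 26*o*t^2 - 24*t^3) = o^5 - 11*o^4*t + 5*o^3*t^2 + 215*o^2*t^3 - 306*o*t^4 - 504*t^5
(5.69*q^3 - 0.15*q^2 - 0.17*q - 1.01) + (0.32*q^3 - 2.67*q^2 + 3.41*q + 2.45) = 6.01*q^3 - 2.82*q^2 + 3.24*q + 1.44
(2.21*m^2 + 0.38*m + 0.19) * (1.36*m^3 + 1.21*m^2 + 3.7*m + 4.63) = 3.0056*m^5 + 3.1909*m^4 + 8.8952*m^3 + 11.8682*m^2 + 2.4624*m + 0.8797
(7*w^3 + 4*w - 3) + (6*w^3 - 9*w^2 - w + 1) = 13*w^3 - 9*w^2 + 3*w - 2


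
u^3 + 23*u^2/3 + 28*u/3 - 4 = (u - 1/3)*(u + 2)*(u + 6)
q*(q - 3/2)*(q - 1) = q^3 - 5*q^2/2 + 3*q/2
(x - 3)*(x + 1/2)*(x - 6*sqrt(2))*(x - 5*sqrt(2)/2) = x^4 - 17*sqrt(2)*x^3/2 - 5*x^3/2 + 57*x^2/2 + 85*sqrt(2)*x^2/4 - 75*x + 51*sqrt(2)*x/4 - 45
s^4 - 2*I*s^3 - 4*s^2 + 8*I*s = s*(s - 2)*(s + 2)*(s - 2*I)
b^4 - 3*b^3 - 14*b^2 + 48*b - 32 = (b - 4)*(b - 2)*(b - 1)*(b + 4)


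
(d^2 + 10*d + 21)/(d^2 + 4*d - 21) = (d + 3)/(d - 3)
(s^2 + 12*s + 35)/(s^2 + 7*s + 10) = (s + 7)/(s + 2)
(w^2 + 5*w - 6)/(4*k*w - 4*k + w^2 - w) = (w + 6)/(4*k + w)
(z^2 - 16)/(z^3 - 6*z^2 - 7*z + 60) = (z + 4)/(z^2 - 2*z - 15)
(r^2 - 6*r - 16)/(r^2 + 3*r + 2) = (r - 8)/(r + 1)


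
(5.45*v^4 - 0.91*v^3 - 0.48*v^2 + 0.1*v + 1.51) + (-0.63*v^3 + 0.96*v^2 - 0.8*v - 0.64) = 5.45*v^4 - 1.54*v^3 + 0.48*v^2 - 0.7*v + 0.87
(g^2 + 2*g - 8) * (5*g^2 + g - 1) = 5*g^4 + 11*g^3 - 39*g^2 - 10*g + 8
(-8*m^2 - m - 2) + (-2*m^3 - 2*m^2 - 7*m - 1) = -2*m^3 - 10*m^2 - 8*m - 3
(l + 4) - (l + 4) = 0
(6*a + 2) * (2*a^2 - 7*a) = 12*a^3 - 38*a^2 - 14*a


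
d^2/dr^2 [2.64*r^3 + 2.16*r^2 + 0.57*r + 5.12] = 15.84*r + 4.32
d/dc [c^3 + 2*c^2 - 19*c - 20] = 3*c^2 + 4*c - 19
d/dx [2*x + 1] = 2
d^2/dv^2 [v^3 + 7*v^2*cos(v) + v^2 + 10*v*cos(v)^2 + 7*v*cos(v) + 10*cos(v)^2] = -7*v^2*cos(v) - 28*v*sin(v) - 7*v*cos(v) - 20*v*cos(2*v) + 6*v - 20*sqrt(2)*sin(2*v + pi/4) + 14*sqrt(2)*cos(v + pi/4) + 2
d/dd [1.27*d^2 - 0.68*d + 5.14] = 2.54*d - 0.68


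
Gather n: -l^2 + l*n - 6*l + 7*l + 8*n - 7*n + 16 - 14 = -l^2 + l + n*(l + 1) + 2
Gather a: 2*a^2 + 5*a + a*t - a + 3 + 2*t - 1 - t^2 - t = 2*a^2 + a*(t + 4) - t^2 + t + 2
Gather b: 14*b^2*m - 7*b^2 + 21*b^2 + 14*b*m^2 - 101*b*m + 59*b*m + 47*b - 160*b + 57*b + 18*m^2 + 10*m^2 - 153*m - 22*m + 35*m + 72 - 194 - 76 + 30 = b^2*(14*m + 14) + b*(14*m^2 - 42*m - 56) + 28*m^2 - 140*m - 168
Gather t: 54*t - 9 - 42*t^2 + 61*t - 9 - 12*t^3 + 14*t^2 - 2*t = -12*t^3 - 28*t^2 + 113*t - 18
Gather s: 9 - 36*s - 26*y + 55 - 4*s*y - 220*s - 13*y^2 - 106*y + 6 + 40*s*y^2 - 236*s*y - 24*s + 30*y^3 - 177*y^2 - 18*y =s*(40*y^2 - 240*y - 280) + 30*y^3 - 190*y^2 - 150*y + 70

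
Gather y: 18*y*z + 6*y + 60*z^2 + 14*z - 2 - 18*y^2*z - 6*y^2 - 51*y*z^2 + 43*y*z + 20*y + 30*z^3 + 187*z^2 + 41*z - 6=y^2*(-18*z - 6) + y*(-51*z^2 + 61*z + 26) + 30*z^3 + 247*z^2 + 55*z - 8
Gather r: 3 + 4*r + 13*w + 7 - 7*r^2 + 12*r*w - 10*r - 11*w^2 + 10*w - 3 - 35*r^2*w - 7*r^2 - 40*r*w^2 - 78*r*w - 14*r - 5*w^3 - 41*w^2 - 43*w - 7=r^2*(-35*w - 14) + r*(-40*w^2 - 66*w - 20) - 5*w^3 - 52*w^2 - 20*w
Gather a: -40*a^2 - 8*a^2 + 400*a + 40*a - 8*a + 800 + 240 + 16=-48*a^2 + 432*a + 1056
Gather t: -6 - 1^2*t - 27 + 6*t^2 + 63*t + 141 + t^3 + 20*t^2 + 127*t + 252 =t^3 + 26*t^2 + 189*t + 360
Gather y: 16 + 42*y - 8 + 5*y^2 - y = 5*y^2 + 41*y + 8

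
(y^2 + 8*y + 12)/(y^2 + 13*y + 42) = (y + 2)/(y + 7)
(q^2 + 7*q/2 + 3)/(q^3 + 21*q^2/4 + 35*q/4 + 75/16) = 8*(q + 2)/(8*q^2 + 30*q + 25)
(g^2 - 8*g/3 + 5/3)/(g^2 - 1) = (g - 5/3)/(g + 1)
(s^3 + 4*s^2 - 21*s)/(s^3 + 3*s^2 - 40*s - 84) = s*(s - 3)/(s^2 - 4*s - 12)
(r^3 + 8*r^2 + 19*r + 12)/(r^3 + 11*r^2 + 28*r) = (r^2 + 4*r + 3)/(r*(r + 7))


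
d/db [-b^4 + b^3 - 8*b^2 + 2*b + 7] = -4*b^3 + 3*b^2 - 16*b + 2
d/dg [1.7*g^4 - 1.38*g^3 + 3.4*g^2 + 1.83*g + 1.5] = 6.8*g^3 - 4.14*g^2 + 6.8*g + 1.83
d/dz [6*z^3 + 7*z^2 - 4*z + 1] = 18*z^2 + 14*z - 4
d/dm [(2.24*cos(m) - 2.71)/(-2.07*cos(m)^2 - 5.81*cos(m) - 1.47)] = (-4.6368*cos(m)^2 + 11.2194*cos(m) + 19.0379)*sin(m)/(4.2849*cos(m)^4 + 24.0534*cos(m)^3 + 39.8419*cos(m)^2 + 17.0814*cos(m) + 2.1609)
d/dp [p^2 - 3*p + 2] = 2*p - 3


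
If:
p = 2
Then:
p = 2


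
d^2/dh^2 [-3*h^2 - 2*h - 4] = -6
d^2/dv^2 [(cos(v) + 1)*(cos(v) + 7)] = -8*cos(v) - 2*cos(2*v)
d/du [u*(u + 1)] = 2*u + 1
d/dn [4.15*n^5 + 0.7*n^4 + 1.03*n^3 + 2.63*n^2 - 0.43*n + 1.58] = 20.75*n^4 + 2.8*n^3 + 3.09*n^2 + 5.26*n - 0.43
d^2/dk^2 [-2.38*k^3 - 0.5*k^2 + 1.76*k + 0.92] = -14.28*k - 1.0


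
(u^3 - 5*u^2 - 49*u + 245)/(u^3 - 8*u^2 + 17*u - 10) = (u^2 - 49)/(u^2 - 3*u + 2)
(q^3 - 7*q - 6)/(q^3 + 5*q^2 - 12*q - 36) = (q + 1)/(q + 6)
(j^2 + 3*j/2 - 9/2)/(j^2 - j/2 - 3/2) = (j + 3)/(j + 1)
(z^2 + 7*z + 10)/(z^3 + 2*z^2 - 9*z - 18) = (z + 5)/(z^2 - 9)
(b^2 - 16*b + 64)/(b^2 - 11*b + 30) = (b^2 - 16*b + 64)/(b^2 - 11*b + 30)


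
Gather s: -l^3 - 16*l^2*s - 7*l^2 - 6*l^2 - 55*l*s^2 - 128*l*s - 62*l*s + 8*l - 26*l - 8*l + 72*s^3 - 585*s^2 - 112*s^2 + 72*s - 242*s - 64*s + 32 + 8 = -l^3 - 13*l^2 - 26*l + 72*s^3 + s^2*(-55*l - 697) + s*(-16*l^2 - 190*l - 234) + 40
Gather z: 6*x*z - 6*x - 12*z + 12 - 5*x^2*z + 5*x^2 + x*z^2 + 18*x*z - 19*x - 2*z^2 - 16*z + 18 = 5*x^2 - 25*x + z^2*(x - 2) + z*(-5*x^2 + 24*x - 28) + 30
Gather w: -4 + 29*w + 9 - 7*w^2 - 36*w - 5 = -7*w^2 - 7*w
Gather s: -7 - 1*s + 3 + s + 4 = 0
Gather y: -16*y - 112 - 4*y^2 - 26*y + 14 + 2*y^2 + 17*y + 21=-2*y^2 - 25*y - 77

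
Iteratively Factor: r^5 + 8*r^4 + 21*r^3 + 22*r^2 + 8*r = (r + 1)*(r^4 + 7*r^3 + 14*r^2 + 8*r) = (r + 1)^2*(r^3 + 6*r^2 + 8*r) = (r + 1)^2*(r + 2)*(r^2 + 4*r) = r*(r + 1)^2*(r + 2)*(r + 4)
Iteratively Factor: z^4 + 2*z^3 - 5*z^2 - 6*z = (z + 3)*(z^3 - z^2 - 2*z) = (z - 2)*(z + 3)*(z^2 + z) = (z - 2)*(z + 1)*(z + 3)*(z)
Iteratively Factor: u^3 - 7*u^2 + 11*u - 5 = (u - 5)*(u^2 - 2*u + 1) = (u - 5)*(u - 1)*(u - 1)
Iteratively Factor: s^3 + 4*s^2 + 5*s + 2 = (s + 2)*(s^2 + 2*s + 1) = (s + 1)*(s + 2)*(s + 1)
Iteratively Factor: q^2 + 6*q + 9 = (q + 3)*(q + 3)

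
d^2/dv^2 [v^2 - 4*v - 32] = 2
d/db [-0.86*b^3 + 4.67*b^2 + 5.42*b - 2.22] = -2.58*b^2 + 9.34*b + 5.42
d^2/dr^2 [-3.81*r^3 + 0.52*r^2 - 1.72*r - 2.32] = 1.04 - 22.86*r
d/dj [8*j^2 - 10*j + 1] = 16*j - 10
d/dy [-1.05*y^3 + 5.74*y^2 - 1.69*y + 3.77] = -3.15*y^2 + 11.48*y - 1.69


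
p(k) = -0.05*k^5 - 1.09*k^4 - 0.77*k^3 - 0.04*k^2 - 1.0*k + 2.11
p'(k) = -0.25*k^4 - 4.36*k^3 - 2.31*k^2 - 0.08*k - 1.0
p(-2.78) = -35.68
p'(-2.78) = 60.11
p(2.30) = -43.49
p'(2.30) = -73.45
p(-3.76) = -134.05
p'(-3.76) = 148.44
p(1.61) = -10.68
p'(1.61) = -26.99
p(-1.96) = -4.93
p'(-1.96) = 19.42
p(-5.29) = -526.19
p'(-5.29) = 384.44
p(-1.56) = 0.50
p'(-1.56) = 8.57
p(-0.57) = 2.70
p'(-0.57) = -0.92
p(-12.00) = -8821.73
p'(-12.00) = 2017.40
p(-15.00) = -14605.64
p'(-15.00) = 1539.20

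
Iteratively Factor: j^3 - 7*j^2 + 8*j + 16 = (j + 1)*(j^2 - 8*j + 16) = (j - 4)*(j + 1)*(j - 4)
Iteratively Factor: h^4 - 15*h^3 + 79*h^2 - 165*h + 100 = (h - 5)*(h^3 - 10*h^2 + 29*h - 20) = (h - 5)*(h - 1)*(h^2 - 9*h + 20) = (h - 5)*(h - 4)*(h - 1)*(h - 5)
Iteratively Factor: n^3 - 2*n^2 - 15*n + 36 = (n + 4)*(n^2 - 6*n + 9) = (n - 3)*(n + 4)*(n - 3)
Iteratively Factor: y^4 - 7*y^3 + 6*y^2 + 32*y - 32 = (y + 2)*(y^3 - 9*y^2 + 24*y - 16) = (y - 4)*(y + 2)*(y^2 - 5*y + 4) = (y - 4)*(y - 1)*(y + 2)*(y - 4)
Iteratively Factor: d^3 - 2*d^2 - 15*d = (d + 3)*(d^2 - 5*d) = d*(d + 3)*(d - 5)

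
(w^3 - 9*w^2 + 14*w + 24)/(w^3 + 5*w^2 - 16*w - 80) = (w^2 - 5*w - 6)/(w^2 + 9*w + 20)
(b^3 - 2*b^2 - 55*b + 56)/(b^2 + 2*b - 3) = (b^2 - b - 56)/(b + 3)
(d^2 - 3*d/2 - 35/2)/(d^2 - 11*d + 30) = (d + 7/2)/(d - 6)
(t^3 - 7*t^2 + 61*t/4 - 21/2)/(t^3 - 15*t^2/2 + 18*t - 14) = (t - 3/2)/(t - 2)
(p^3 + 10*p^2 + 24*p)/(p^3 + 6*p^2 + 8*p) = (p + 6)/(p + 2)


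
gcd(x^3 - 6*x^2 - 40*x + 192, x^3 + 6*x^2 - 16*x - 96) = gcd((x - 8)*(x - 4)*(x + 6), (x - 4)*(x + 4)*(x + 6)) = x^2 + 2*x - 24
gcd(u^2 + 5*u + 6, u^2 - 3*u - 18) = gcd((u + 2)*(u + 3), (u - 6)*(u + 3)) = u + 3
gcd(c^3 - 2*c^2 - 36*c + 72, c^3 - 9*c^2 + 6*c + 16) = c - 2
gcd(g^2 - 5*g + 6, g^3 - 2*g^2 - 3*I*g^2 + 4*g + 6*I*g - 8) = g - 2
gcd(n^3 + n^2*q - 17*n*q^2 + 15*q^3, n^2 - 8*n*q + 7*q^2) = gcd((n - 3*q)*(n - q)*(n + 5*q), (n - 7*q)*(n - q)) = -n + q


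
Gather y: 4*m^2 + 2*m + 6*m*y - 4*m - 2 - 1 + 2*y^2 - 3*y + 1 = 4*m^2 - 2*m + 2*y^2 + y*(6*m - 3) - 2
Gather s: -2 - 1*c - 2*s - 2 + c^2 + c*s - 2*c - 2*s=c^2 - 3*c + s*(c - 4) - 4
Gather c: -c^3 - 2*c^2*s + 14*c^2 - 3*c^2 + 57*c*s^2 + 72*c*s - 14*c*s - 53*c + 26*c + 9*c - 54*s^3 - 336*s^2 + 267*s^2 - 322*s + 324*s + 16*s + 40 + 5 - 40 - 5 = -c^3 + c^2*(11 - 2*s) + c*(57*s^2 + 58*s - 18) - 54*s^3 - 69*s^2 + 18*s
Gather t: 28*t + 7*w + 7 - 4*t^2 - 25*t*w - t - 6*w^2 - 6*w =-4*t^2 + t*(27 - 25*w) - 6*w^2 + w + 7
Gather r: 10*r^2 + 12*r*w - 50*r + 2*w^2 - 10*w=10*r^2 + r*(12*w - 50) + 2*w^2 - 10*w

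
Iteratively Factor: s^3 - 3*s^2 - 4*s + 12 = (s - 3)*(s^2 - 4) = (s - 3)*(s - 2)*(s + 2)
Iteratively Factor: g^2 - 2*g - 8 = (g + 2)*(g - 4)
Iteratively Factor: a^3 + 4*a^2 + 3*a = (a + 3)*(a^2 + a) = a*(a + 3)*(a + 1)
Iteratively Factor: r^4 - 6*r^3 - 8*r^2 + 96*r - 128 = (r - 4)*(r^3 - 2*r^2 - 16*r + 32) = (r - 4)*(r - 2)*(r^2 - 16) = (r - 4)*(r - 2)*(r + 4)*(r - 4)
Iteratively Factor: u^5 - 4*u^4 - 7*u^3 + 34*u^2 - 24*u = (u - 1)*(u^4 - 3*u^3 - 10*u^2 + 24*u) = (u - 4)*(u - 1)*(u^3 + u^2 - 6*u) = (u - 4)*(u - 1)*(u + 3)*(u^2 - 2*u) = (u - 4)*(u - 2)*(u - 1)*(u + 3)*(u)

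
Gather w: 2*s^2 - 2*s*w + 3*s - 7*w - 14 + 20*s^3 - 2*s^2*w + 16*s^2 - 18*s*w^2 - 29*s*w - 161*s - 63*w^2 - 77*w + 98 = 20*s^3 + 18*s^2 - 158*s + w^2*(-18*s - 63) + w*(-2*s^2 - 31*s - 84) + 84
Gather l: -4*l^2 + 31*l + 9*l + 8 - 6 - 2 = -4*l^2 + 40*l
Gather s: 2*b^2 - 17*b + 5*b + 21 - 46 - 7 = 2*b^2 - 12*b - 32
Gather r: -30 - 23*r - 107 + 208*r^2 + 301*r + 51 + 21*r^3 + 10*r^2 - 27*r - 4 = 21*r^3 + 218*r^2 + 251*r - 90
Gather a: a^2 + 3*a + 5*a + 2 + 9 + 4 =a^2 + 8*a + 15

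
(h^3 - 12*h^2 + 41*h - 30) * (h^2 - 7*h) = h^5 - 19*h^4 + 125*h^3 - 317*h^2 + 210*h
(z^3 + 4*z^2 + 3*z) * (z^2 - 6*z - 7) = z^5 - 2*z^4 - 28*z^3 - 46*z^2 - 21*z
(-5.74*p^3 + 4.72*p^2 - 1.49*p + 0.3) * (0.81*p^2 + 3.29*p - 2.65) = -4.6494*p^5 - 15.0614*p^4 + 29.5329*p^3 - 17.1671*p^2 + 4.9355*p - 0.795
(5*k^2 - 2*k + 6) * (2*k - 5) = 10*k^3 - 29*k^2 + 22*k - 30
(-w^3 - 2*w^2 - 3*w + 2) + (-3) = -w^3 - 2*w^2 - 3*w - 1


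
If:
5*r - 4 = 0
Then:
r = 4/5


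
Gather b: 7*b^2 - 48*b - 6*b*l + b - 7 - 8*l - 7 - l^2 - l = 7*b^2 + b*(-6*l - 47) - l^2 - 9*l - 14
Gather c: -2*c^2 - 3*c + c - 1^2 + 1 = -2*c^2 - 2*c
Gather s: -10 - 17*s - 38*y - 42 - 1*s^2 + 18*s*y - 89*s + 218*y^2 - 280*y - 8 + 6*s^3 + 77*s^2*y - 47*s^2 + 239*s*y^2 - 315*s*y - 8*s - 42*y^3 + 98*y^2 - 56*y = 6*s^3 + s^2*(77*y - 48) + s*(239*y^2 - 297*y - 114) - 42*y^3 + 316*y^2 - 374*y - 60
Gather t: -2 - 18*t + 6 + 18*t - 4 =0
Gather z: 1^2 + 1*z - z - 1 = 0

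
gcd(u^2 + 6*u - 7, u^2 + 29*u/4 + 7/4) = u + 7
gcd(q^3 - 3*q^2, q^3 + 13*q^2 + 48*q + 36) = 1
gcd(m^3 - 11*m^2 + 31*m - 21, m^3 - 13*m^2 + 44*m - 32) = m - 1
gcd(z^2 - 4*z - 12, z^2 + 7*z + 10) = z + 2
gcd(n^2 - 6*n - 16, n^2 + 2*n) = n + 2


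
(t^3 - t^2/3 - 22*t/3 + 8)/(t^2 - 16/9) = 3*(t^2 + t - 6)/(3*t + 4)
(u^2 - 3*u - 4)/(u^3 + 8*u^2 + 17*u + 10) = (u - 4)/(u^2 + 7*u + 10)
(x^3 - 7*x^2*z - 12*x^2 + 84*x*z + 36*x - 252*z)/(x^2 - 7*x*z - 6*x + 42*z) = x - 6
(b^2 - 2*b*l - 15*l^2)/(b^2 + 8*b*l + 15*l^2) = (b - 5*l)/(b + 5*l)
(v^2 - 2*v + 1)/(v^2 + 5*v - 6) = (v - 1)/(v + 6)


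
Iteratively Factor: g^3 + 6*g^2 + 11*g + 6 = (g + 1)*(g^2 + 5*g + 6) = (g + 1)*(g + 3)*(g + 2)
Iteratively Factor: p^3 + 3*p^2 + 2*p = (p)*(p^2 + 3*p + 2) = p*(p + 2)*(p + 1)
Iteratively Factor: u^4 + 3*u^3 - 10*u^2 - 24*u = (u + 2)*(u^3 + u^2 - 12*u) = u*(u + 2)*(u^2 + u - 12) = u*(u + 2)*(u + 4)*(u - 3)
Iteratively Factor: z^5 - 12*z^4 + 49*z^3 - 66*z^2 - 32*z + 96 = (z - 4)*(z^4 - 8*z^3 + 17*z^2 + 2*z - 24) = (z - 4)*(z - 3)*(z^3 - 5*z^2 + 2*z + 8) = (z - 4)*(z - 3)*(z + 1)*(z^2 - 6*z + 8) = (z - 4)^2*(z - 3)*(z + 1)*(z - 2)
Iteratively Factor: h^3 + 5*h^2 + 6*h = (h + 2)*(h^2 + 3*h) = (h + 2)*(h + 3)*(h)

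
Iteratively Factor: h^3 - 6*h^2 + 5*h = (h - 5)*(h^2 - h) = (h - 5)*(h - 1)*(h)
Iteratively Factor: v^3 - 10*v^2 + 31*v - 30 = (v - 5)*(v^2 - 5*v + 6) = (v - 5)*(v - 3)*(v - 2)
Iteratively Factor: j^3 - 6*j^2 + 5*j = (j)*(j^2 - 6*j + 5) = j*(j - 1)*(j - 5)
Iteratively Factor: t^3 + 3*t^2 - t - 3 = (t - 1)*(t^2 + 4*t + 3) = (t - 1)*(t + 3)*(t + 1)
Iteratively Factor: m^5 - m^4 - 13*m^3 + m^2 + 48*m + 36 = (m - 3)*(m^4 + 2*m^3 - 7*m^2 - 20*m - 12) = (m - 3)*(m + 2)*(m^3 - 7*m - 6) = (m - 3)*(m + 1)*(m + 2)*(m^2 - m - 6) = (m - 3)*(m + 1)*(m + 2)^2*(m - 3)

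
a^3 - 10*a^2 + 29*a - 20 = (a - 5)*(a - 4)*(a - 1)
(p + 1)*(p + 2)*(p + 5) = p^3 + 8*p^2 + 17*p + 10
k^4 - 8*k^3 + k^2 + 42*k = k*(k - 7)*(k - 3)*(k + 2)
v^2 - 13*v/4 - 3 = (v - 4)*(v + 3/4)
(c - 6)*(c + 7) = c^2 + c - 42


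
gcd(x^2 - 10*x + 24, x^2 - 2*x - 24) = x - 6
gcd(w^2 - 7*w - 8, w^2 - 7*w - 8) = w^2 - 7*w - 8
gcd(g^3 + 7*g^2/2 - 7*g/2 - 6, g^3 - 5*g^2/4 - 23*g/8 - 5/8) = g + 1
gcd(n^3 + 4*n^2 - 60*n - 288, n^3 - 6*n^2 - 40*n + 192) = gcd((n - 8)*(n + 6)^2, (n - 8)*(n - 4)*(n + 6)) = n^2 - 2*n - 48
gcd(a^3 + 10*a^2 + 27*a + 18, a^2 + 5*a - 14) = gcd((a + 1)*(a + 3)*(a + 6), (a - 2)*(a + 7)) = 1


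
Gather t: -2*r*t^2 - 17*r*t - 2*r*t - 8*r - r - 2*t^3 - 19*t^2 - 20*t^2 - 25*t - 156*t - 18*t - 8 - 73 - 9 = -9*r - 2*t^3 + t^2*(-2*r - 39) + t*(-19*r - 199) - 90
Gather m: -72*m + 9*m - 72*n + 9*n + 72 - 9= -63*m - 63*n + 63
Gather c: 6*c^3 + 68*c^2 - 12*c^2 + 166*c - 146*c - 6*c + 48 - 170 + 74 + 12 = 6*c^3 + 56*c^2 + 14*c - 36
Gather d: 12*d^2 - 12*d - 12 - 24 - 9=12*d^2 - 12*d - 45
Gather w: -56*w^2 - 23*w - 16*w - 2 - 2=-56*w^2 - 39*w - 4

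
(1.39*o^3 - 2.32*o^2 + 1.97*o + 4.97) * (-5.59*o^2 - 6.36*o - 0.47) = -7.7701*o^5 + 4.1284*o^4 + 3.0896*o^3 - 39.2211*o^2 - 32.5351*o - 2.3359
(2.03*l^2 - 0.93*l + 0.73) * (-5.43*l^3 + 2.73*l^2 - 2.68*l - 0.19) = -11.0229*l^5 + 10.5918*l^4 - 11.9432*l^3 + 4.0996*l^2 - 1.7797*l - 0.1387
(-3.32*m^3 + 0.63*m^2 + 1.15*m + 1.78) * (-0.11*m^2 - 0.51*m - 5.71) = 0.3652*m^5 + 1.6239*m^4 + 18.5094*m^3 - 4.3796*m^2 - 7.4743*m - 10.1638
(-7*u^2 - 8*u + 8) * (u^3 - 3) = -7*u^5 - 8*u^4 + 8*u^3 + 21*u^2 + 24*u - 24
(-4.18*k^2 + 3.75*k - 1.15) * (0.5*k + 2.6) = -2.09*k^3 - 8.993*k^2 + 9.175*k - 2.99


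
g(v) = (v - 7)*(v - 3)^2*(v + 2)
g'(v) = (v - 7)*(v - 3)^2 + (v - 7)*(v + 2)*(2*v - 6) + (v - 3)^2*(v + 2) = 4*v^3 - 33*v^2 + 50*v + 39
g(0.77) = -85.82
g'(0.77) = 59.76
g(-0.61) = -137.85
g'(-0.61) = -4.69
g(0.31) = -111.83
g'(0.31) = 51.45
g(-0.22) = -133.25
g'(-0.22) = 26.36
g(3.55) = -5.79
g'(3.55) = -20.43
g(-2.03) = 6.85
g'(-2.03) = -231.95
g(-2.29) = 75.39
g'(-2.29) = -296.59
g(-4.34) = 1429.62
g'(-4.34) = -1126.56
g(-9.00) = 16128.00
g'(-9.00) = -6000.00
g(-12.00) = 42750.00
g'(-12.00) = -12225.00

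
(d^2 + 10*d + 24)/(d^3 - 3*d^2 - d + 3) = (d^2 + 10*d + 24)/(d^3 - 3*d^2 - d + 3)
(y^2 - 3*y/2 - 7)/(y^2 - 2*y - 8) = (y - 7/2)/(y - 4)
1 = 1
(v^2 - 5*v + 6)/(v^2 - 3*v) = (v - 2)/v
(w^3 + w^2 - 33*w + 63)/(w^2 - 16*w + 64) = (w^3 + w^2 - 33*w + 63)/(w^2 - 16*w + 64)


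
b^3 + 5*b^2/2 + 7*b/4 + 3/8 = (b + 1/2)^2*(b + 3/2)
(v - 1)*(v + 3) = v^2 + 2*v - 3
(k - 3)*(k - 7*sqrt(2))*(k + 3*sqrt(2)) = k^3 - 4*sqrt(2)*k^2 - 3*k^2 - 42*k + 12*sqrt(2)*k + 126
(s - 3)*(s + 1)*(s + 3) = s^3 + s^2 - 9*s - 9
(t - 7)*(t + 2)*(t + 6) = t^3 + t^2 - 44*t - 84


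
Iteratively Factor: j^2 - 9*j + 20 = (j - 5)*(j - 4)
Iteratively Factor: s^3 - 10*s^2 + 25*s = (s)*(s^2 - 10*s + 25) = s*(s - 5)*(s - 5)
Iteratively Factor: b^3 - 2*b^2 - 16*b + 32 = (b - 4)*(b^2 + 2*b - 8) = (b - 4)*(b + 4)*(b - 2)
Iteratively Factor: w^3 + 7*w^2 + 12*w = (w + 3)*(w^2 + 4*w) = (w + 3)*(w + 4)*(w)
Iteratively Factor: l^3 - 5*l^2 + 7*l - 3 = (l - 3)*(l^2 - 2*l + 1) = (l - 3)*(l - 1)*(l - 1)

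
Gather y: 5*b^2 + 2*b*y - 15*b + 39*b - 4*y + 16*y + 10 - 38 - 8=5*b^2 + 24*b + y*(2*b + 12) - 36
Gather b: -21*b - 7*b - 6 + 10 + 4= 8 - 28*b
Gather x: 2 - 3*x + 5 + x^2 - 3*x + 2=x^2 - 6*x + 9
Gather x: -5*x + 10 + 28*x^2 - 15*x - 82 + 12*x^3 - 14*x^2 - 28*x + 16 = 12*x^3 + 14*x^2 - 48*x - 56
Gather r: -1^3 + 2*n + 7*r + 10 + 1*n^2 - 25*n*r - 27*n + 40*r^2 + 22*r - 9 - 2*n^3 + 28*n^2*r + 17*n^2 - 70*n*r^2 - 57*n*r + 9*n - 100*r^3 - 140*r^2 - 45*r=-2*n^3 + 18*n^2 - 16*n - 100*r^3 + r^2*(-70*n - 100) + r*(28*n^2 - 82*n - 16)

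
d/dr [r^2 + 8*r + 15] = 2*r + 8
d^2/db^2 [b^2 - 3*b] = 2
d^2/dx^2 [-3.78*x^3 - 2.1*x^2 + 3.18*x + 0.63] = -22.68*x - 4.2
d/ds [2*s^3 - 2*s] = 6*s^2 - 2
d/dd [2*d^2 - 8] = 4*d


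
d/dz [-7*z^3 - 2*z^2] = z*(-21*z - 4)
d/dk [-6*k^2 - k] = -12*k - 1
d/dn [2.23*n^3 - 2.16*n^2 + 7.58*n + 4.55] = 6.69*n^2 - 4.32*n + 7.58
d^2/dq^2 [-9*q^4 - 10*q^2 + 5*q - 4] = -108*q^2 - 20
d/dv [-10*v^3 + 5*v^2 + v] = -30*v^2 + 10*v + 1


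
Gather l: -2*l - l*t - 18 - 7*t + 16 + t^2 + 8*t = l*(-t - 2) + t^2 + t - 2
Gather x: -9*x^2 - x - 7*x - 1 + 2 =-9*x^2 - 8*x + 1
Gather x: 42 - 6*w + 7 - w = 49 - 7*w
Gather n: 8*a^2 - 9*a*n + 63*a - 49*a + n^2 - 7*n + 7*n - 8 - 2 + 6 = 8*a^2 - 9*a*n + 14*a + n^2 - 4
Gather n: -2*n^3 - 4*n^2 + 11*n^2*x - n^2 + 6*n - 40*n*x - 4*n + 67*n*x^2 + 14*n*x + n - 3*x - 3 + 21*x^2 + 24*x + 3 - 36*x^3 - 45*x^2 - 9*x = -2*n^3 + n^2*(11*x - 5) + n*(67*x^2 - 26*x + 3) - 36*x^3 - 24*x^2 + 12*x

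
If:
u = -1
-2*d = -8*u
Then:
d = -4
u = -1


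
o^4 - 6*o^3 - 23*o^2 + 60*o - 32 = (o - 8)*(o - 1)^2*(o + 4)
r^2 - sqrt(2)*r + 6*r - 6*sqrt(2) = (r + 6)*(r - sqrt(2))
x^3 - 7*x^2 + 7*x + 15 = (x - 5)*(x - 3)*(x + 1)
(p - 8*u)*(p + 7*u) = p^2 - p*u - 56*u^2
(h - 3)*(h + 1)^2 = h^3 - h^2 - 5*h - 3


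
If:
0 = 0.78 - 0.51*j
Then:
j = 1.53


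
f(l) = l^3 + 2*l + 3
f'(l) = 3*l^2 + 2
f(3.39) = 48.74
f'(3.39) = 36.48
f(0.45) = 3.99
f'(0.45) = 2.61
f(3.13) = 39.92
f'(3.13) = 31.39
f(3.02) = 36.58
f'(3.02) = 29.36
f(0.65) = 4.57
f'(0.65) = 3.27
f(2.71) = 28.32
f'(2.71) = 24.03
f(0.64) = 4.54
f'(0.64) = 3.23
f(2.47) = 23.01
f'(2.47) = 20.30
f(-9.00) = -744.00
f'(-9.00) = 245.00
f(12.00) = 1755.00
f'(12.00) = 434.00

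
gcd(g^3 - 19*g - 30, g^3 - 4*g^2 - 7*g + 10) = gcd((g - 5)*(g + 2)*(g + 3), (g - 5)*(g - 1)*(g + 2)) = g^2 - 3*g - 10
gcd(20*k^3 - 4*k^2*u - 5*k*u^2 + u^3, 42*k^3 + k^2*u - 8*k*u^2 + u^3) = 2*k + u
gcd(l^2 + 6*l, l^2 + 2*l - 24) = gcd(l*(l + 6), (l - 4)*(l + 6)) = l + 6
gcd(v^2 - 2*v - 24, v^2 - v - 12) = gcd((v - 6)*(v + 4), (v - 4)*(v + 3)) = 1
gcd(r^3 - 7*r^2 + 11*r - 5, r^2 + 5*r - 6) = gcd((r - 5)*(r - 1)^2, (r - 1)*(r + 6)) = r - 1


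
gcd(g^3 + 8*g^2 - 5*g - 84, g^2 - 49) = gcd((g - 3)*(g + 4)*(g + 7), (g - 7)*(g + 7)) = g + 7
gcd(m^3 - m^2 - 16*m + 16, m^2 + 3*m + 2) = 1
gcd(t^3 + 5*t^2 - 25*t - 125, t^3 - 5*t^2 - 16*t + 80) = t - 5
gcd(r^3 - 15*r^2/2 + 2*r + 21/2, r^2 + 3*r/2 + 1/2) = r + 1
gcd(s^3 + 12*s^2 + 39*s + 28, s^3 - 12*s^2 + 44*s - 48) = 1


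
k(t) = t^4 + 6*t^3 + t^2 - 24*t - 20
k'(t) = 4*t^3 + 18*t^2 + 2*t - 24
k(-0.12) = -17.12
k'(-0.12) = -23.99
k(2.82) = 118.07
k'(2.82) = 214.49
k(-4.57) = -25.92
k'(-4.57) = -38.99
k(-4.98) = -1.66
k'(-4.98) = -81.58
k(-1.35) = 2.78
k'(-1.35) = -3.74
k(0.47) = -30.39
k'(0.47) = -18.67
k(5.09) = 1346.21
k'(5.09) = 980.01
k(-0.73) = -4.00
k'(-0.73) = -17.42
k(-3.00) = -20.00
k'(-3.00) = 24.00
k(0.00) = -20.00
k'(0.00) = -24.00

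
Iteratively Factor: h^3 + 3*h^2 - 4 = (h + 2)*(h^2 + h - 2) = (h + 2)^2*(h - 1)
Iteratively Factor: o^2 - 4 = (o - 2)*(o + 2)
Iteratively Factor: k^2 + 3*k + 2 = (k + 1)*(k + 2)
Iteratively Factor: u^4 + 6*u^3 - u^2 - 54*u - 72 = (u - 3)*(u^3 + 9*u^2 + 26*u + 24) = (u - 3)*(u + 2)*(u^2 + 7*u + 12) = (u - 3)*(u + 2)*(u + 3)*(u + 4)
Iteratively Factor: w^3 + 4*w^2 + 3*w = (w)*(w^2 + 4*w + 3) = w*(w + 1)*(w + 3)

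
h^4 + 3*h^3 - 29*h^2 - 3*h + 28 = (h - 4)*(h - 1)*(h + 1)*(h + 7)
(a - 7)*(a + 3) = a^2 - 4*a - 21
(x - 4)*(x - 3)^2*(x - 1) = x^4 - 11*x^3 + 43*x^2 - 69*x + 36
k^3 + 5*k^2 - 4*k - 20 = (k - 2)*(k + 2)*(k + 5)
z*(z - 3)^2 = z^3 - 6*z^2 + 9*z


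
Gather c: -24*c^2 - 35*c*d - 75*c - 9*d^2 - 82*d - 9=-24*c^2 + c*(-35*d - 75) - 9*d^2 - 82*d - 9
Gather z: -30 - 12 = -42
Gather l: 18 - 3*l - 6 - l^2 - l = -l^2 - 4*l + 12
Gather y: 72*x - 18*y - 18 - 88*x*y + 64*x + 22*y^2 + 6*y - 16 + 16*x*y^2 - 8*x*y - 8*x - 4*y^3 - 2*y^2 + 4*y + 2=128*x - 4*y^3 + y^2*(16*x + 20) + y*(-96*x - 8) - 32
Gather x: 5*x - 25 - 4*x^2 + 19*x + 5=-4*x^2 + 24*x - 20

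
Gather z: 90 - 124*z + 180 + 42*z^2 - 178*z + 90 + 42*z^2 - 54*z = 84*z^2 - 356*z + 360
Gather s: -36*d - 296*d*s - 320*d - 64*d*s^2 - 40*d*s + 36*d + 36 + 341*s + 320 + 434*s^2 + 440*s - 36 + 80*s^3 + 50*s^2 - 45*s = -320*d + 80*s^3 + s^2*(484 - 64*d) + s*(736 - 336*d) + 320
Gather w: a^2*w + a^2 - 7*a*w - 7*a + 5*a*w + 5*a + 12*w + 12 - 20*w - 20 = a^2 - 2*a + w*(a^2 - 2*a - 8) - 8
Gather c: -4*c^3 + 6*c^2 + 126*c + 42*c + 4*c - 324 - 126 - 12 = -4*c^3 + 6*c^2 + 172*c - 462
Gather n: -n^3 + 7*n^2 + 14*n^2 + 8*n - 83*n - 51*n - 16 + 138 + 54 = -n^3 + 21*n^2 - 126*n + 176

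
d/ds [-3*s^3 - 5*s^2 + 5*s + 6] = -9*s^2 - 10*s + 5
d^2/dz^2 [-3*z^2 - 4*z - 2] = -6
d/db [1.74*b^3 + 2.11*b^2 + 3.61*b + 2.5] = 5.22*b^2 + 4.22*b + 3.61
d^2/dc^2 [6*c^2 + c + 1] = 12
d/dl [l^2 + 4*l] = 2*l + 4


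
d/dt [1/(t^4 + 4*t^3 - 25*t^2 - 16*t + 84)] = 2*(-2*t^3 - 6*t^2 + 25*t + 8)/(t^4 + 4*t^3 - 25*t^2 - 16*t + 84)^2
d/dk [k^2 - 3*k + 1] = 2*k - 3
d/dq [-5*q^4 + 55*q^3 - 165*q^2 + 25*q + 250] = -20*q^3 + 165*q^2 - 330*q + 25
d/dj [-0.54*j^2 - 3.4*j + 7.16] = -1.08*j - 3.4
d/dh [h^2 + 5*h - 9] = 2*h + 5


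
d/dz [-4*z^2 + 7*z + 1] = 7 - 8*z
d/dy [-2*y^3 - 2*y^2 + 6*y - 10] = -6*y^2 - 4*y + 6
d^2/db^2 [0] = 0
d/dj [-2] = 0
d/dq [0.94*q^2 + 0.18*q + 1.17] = 1.88*q + 0.18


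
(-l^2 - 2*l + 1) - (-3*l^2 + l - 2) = 2*l^2 - 3*l + 3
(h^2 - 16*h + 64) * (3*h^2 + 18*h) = 3*h^4 - 30*h^3 - 96*h^2 + 1152*h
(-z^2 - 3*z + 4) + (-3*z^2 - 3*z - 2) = -4*z^2 - 6*z + 2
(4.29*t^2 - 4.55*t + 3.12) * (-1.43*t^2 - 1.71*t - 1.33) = -6.1347*t^4 - 0.829400000000001*t^3 - 2.3868*t^2 + 0.716299999999999*t - 4.1496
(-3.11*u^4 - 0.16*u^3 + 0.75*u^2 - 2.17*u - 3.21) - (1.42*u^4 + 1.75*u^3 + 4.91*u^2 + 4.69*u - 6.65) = -4.53*u^4 - 1.91*u^3 - 4.16*u^2 - 6.86*u + 3.44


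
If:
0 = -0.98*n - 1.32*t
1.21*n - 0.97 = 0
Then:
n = 0.80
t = -0.60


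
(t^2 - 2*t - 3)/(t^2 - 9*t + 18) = (t + 1)/(t - 6)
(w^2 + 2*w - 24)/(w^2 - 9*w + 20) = (w + 6)/(w - 5)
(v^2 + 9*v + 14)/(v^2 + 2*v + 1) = (v^2 + 9*v + 14)/(v^2 + 2*v + 1)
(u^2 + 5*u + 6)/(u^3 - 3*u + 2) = (u + 3)/(u^2 - 2*u + 1)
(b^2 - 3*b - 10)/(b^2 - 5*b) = (b + 2)/b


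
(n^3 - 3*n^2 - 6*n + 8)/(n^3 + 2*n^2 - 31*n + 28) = (n + 2)/(n + 7)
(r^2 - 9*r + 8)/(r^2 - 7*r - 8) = (r - 1)/(r + 1)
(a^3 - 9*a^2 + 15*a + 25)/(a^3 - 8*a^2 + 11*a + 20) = (a - 5)/(a - 4)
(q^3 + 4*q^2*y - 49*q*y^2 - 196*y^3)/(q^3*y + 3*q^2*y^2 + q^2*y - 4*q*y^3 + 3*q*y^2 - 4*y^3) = (-q^2 + 49*y^2)/(y*(-q^2 + q*y - q + y))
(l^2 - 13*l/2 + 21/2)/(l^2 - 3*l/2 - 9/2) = (2*l - 7)/(2*l + 3)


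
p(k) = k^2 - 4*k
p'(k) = 2*k - 4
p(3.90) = -0.39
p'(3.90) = 3.80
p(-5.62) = 54.06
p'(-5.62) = -15.24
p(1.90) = -3.99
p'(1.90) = -0.20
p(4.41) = 1.81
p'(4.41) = 4.82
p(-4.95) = 44.30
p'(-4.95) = -13.90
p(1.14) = -3.26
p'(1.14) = -1.72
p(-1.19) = 6.18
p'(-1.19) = -6.38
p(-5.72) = 55.60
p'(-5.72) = -15.44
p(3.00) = -3.00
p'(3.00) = 2.00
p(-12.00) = 192.00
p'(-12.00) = -28.00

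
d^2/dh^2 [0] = 0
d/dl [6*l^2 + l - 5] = 12*l + 1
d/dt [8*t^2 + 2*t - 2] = 16*t + 2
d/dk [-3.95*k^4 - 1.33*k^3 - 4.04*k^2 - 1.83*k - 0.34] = -15.8*k^3 - 3.99*k^2 - 8.08*k - 1.83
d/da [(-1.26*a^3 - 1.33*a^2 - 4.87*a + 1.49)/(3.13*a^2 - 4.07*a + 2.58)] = (-3.9438*a^4 + 10.2564*a^3 + 10.9038*a^2 - 16.1902*a - 6.5003)/(9.7969*a^4 - 25.4782*a^3 + 32.7157*a^2 - 21.0012*a + 6.6564)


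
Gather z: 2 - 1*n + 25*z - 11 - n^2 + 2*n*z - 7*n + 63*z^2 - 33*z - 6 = -n^2 - 8*n + 63*z^2 + z*(2*n - 8) - 15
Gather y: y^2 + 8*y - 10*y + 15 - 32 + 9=y^2 - 2*y - 8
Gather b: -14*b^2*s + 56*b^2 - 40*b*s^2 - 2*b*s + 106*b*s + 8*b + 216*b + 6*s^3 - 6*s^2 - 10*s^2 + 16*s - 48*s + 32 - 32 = b^2*(56 - 14*s) + b*(-40*s^2 + 104*s + 224) + 6*s^3 - 16*s^2 - 32*s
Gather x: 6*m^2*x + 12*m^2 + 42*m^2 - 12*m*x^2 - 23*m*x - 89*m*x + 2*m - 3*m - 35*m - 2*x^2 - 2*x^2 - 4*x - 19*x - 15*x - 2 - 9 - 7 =54*m^2 - 36*m + x^2*(-12*m - 4) + x*(6*m^2 - 112*m - 38) - 18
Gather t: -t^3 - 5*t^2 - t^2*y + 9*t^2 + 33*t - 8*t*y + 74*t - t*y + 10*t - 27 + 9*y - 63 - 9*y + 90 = -t^3 + t^2*(4 - y) + t*(117 - 9*y)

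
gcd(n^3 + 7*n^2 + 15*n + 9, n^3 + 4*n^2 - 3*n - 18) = n^2 + 6*n + 9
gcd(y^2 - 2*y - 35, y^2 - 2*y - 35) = y^2 - 2*y - 35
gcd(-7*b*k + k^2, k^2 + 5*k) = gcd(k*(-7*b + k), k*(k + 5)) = k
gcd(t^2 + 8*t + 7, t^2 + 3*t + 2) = t + 1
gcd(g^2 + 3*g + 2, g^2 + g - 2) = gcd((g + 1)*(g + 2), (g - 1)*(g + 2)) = g + 2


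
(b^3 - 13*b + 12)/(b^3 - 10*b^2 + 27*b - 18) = (b + 4)/(b - 6)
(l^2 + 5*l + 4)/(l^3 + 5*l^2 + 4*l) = 1/l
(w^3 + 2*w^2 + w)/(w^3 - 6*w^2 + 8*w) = (w^2 + 2*w + 1)/(w^2 - 6*w + 8)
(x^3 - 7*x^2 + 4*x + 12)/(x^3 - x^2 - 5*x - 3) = (x^2 - 8*x + 12)/(x^2 - 2*x - 3)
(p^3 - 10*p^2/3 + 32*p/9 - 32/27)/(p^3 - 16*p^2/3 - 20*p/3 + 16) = (p^2 - 2*p + 8/9)/(p^2 - 4*p - 12)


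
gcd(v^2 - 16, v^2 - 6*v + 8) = v - 4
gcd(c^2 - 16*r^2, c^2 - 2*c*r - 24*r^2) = c + 4*r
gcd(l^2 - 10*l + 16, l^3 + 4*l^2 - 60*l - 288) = l - 8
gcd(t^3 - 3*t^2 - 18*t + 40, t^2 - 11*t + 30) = t - 5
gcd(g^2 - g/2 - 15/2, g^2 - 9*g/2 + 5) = 1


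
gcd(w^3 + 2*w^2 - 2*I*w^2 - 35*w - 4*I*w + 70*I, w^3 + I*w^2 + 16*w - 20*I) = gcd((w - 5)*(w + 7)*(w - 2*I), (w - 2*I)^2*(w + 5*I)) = w - 2*I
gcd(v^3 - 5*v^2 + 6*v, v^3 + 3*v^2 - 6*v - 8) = v - 2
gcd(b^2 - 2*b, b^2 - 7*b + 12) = 1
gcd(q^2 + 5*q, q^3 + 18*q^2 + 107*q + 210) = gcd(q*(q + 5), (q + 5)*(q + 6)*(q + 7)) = q + 5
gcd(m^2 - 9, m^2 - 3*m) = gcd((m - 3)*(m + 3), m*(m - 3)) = m - 3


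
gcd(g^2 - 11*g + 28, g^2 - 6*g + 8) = g - 4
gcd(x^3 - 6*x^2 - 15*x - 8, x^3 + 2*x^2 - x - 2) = x + 1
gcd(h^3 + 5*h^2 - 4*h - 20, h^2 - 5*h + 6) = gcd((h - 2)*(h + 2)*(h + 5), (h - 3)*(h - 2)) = h - 2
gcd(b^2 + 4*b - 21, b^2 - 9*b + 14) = 1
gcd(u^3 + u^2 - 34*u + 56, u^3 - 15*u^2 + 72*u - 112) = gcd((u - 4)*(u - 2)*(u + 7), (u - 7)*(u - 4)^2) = u - 4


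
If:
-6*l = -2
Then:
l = 1/3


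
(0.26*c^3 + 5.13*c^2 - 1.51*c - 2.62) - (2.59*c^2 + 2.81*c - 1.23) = 0.26*c^3 + 2.54*c^2 - 4.32*c - 1.39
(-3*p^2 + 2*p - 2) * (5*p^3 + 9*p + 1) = -15*p^5 + 10*p^4 - 37*p^3 + 15*p^2 - 16*p - 2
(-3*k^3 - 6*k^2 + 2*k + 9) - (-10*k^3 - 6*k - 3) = 7*k^3 - 6*k^2 + 8*k + 12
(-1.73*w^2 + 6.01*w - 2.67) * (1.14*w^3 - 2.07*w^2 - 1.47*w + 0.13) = -1.9722*w^5 + 10.4325*w^4 - 12.9414*w^3 - 3.5327*w^2 + 4.7062*w - 0.3471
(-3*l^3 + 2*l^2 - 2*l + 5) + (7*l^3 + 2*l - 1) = 4*l^3 + 2*l^2 + 4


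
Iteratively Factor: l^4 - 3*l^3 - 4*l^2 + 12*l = (l)*(l^3 - 3*l^2 - 4*l + 12) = l*(l + 2)*(l^2 - 5*l + 6) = l*(l - 2)*(l + 2)*(l - 3)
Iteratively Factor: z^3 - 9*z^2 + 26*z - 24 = (z - 4)*(z^2 - 5*z + 6) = (z - 4)*(z - 2)*(z - 3)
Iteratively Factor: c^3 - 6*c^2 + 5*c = (c)*(c^2 - 6*c + 5) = c*(c - 5)*(c - 1)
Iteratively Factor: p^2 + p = (p)*(p + 1)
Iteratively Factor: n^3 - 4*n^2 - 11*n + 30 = (n - 5)*(n^2 + n - 6) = (n - 5)*(n + 3)*(n - 2)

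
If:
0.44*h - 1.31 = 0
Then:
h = 2.98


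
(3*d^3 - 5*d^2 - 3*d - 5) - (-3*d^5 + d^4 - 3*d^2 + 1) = 3*d^5 - d^4 + 3*d^3 - 2*d^2 - 3*d - 6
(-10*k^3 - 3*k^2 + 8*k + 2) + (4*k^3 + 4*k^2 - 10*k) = -6*k^3 + k^2 - 2*k + 2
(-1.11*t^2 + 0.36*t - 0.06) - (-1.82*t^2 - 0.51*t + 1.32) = 0.71*t^2 + 0.87*t - 1.38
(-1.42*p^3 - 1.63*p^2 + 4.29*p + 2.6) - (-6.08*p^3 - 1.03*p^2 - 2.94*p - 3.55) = 4.66*p^3 - 0.6*p^2 + 7.23*p + 6.15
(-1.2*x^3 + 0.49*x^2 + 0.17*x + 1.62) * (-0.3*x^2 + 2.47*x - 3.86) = 0.36*x^5 - 3.111*x^4 + 5.7913*x^3 - 1.9575*x^2 + 3.3452*x - 6.2532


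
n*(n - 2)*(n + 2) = n^3 - 4*n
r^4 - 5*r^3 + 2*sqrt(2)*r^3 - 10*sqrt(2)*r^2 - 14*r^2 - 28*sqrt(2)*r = r*(r - 7)*(r + 2)*(r + 2*sqrt(2))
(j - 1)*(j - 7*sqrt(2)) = j^2 - 7*sqrt(2)*j - j + 7*sqrt(2)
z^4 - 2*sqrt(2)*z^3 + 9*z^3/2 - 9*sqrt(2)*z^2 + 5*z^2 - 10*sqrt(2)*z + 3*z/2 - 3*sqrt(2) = (z + 1/2)*(z + 1)*(z + 3)*(z - 2*sqrt(2))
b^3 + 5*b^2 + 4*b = b*(b + 1)*(b + 4)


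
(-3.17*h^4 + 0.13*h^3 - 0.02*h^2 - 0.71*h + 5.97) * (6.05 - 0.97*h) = 3.0749*h^5 - 19.3046*h^4 + 0.8059*h^3 + 0.5677*h^2 - 10.0864*h + 36.1185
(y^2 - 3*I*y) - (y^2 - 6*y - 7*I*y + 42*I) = 6*y + 4*I*y - 42*I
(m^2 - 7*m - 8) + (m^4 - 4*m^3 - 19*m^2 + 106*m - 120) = m^4 - 4*m^3 - 18*m^2 + 99*m - 128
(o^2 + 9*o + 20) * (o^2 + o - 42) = o^4 + 10*o^3 - 13*o^2 - 358*o - 840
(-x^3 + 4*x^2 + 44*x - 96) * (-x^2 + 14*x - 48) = x^5 - 18*x^4 + 60*x^3 + 520*x^2 - 3456*x + 4608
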